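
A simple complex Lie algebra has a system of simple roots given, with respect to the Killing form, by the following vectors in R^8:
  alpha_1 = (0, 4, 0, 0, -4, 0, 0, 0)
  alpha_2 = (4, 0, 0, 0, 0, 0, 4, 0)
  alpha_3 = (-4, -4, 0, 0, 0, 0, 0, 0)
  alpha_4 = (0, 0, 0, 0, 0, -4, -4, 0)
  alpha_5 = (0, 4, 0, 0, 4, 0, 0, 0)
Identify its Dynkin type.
type D_5

Compute the Cartan integers a_ij = 2(alpha_i, alpha_j)/(alpha_j, alpha_j); the resulting 5x5 Cartan matrix is
[[2, 0, -1, 0, 0], [0, 2, -1, -1, 0], [-1, -1, 2, 0, -1], [0, -1, 0, 2, 0], [0, 0, -1, 0, 2]].
All simple roots have the same length, so the diagram is simply laced. The associated Dynkin diagram is a chain of 3 nodes with a fork of two nodes at one end (D_5), so the type is D_5 (the algebra so(10)).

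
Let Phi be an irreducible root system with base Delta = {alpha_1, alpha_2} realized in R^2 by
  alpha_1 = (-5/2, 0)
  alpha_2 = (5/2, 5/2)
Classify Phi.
Compute the Cartan integers a_ij = 2(alpha_i, alpha_j)/(alpha_j, alpha_j); the resulting 2x2 Cartan matrix is
[[2, -1], [-2, 2]].
The roots have two lengths (squared-length ratio 2:1); the short ones are alpha_{1}. The associated Dynkin diagram is a chain of 2 nodes with a double edge at one end; the terminal node there is the unique short simple root (B_2), so the type is B_2 (the algebra so(5)).

B_2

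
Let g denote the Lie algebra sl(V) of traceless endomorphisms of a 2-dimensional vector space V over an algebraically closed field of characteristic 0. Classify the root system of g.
This is sl(2), which has dimension 2^2 - 1 = 3 and rank 2 - 1 = 1 (a Cartan subalgebra is the diagonal traceless matrices). In the classification of classical Lie algebras, the special linear algebra sl(n+1) has type A_n; here n = 1, so the Dynkin diagram is a chain of 1 nodes with single edges (A_1). Hence the type is A_1.

A1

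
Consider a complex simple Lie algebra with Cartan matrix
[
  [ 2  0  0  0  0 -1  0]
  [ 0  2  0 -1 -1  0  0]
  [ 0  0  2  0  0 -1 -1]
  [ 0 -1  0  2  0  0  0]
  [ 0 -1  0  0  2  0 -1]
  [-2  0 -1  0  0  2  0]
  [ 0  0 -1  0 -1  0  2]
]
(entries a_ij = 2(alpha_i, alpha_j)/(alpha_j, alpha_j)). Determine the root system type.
The matrix has rank 7 with 2's on the diagonal. Reading the off-diagonal entries as Dynkin edges (a single edge where a_ij = a_ji = -1; a double or triple edge where a_ij * a_ji = 2 or 3), the diagram is a chain of 7 nodes with a double edge at one end; the terminal node there is the unique short simple root (B_7). One simple-root ordering that puts it in standard form is (alpha_4, alpha_2, alpha_5, alpha_7, alpha_3, alpha_6, alpha_1). So the algebra is type B_7, i.e. so(15).

type B_7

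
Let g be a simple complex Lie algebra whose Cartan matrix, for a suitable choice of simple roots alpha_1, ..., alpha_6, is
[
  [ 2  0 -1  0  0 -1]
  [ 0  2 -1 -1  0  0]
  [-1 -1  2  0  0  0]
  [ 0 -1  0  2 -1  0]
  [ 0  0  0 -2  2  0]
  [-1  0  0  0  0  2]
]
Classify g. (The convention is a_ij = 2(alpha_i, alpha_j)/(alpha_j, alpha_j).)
The matrix has rank 6 with 2's on the diagonal. Reading the off-diagonal entries as Dynkin edges (a single edge where a_ij = a_ji = -1; a double or triple edge where a_ij * a_ji = 2 or 3), the diagram is a chain of 6 nodes with a double edge at one end; the terminal node there is the unique long simple root (C_6). One simple-root ordering that puts it in standard form is (alpha_6, alpha_1, alpha_3, alpha_2, alpha_4, alpha_5). So the algebra is type C_6, i.e. sp(12).

type C_6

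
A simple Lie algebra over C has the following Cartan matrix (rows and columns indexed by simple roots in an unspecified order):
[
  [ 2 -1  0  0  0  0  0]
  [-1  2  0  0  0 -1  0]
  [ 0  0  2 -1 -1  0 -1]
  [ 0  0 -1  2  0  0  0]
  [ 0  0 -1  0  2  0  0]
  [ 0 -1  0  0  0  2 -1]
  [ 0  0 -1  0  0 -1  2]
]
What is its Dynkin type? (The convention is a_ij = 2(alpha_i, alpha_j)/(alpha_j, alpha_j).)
D_7 (so(14))

The matrix has rank 7 with 2's on the diagonal. Reading the off-diagonal entries as Dynkin edges (a single edge where a_ij = a_ji = -1; a double or triple edge where a_ij * a_ji = 2 or 3), the diagram is a chain of 5 nodes with a fork of two nodes at one end (D_7). One simple-root ordering that puts it in standard form is (alpha_1, alpha_2, alpha_6, alpha_7, alpha_3, alpha_4, alpha_5). So the algebra is type D_7, i.e. so(14).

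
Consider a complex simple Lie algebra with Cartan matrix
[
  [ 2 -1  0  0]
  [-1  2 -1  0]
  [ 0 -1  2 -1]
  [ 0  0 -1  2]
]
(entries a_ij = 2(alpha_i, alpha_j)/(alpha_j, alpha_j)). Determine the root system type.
A_4 (sl(5))

The matrix has rank 4 with 2's on the diagonal. Reading the off-diagonal entries as Dynkin edges (a single edge where a_ij = a_ji = -1; a double or triple edge where a_ij * a_ji = 2 or 3), the diagram is a chain of 4 nodes with single edges (A_4). One simple-root ordering that puts it in standard form is (alpha_4, alpha_3, alpha_2, alpha_1). So the algebra is type A_4, i.e. sl(5).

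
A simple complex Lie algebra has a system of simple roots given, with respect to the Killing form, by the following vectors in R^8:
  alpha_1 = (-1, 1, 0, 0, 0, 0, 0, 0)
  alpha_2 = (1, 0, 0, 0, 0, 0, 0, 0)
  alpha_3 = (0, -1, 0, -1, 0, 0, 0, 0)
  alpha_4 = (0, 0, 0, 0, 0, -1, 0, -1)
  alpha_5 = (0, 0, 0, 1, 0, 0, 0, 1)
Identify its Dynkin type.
B_5

Compute the Cartan integers a_ij = 2(alpha_i, alpha_j)/(alpha_j, alpha_j); the resulting 5x5 Cartan matrix is
[[2, -2, -1, 0, 0], [-1, 2, 0, 0, 0], [-1, 0, 2, 0, -1], [0, 0, 0, 2, -1], [0, 0, -1, -1, 2]].
The roots have two lengths (squared-length ratio 2:1); the short ones are alpha_{2}. The associated Dynkin diagram is a chain of 5 nodes with a double edge at one end; the terminal node there is the unique short simple root (B_5), so the type is B_5 (the algebra so(11)).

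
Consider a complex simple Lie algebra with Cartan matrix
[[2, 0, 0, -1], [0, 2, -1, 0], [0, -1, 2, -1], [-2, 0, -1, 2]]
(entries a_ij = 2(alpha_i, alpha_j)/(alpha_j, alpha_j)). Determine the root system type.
The matrix has rank 4 with 2's on the diagonal. Reading the off-diagonal entries as Dynkin edges (a single edge where a_ij = a_ji = -1; a double or triple edge where a_ij * a_ji = 2 or 3), the diagram is a chain of 4 nodes with a double edge at one end; the terminal node there is the unique short simple root (B_4). One simple-root ordering that puts it in standard form is (alpha_2, alpha_3, alpha_4, alpha_1). So the algebra is type B_4, i.e. so(9).

B_4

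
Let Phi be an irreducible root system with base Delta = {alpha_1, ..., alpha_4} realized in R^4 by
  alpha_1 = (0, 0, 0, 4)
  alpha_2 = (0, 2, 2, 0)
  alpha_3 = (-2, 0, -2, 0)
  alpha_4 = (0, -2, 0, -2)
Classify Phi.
Compute the Cartan integers a_ij = 2(alpha_i, alpha_j)/(alpha_j, alpha_j); the resulting 4x4 Cartan matrix is
[[2, 0, 0, -2], [0, 2, -1, -1], [0, -1, 2, 0], [-1, -1, 0, 2]].
The roots have two lengths (squared-length ratio 2:1); the short ones are alpha_{2,3,4}. The associated Dynkin diagram is a chain of 4 nodes with a double edge at one end; the terminal node there is the unique long simple root (C_4), so the type is C_4 (the algebra sp(8)).

type C_4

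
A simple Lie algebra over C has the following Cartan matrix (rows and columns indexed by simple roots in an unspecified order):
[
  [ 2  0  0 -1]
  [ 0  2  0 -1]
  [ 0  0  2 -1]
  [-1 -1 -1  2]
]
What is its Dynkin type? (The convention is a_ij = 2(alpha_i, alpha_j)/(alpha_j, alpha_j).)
The matrix has rank 4 with 2's on the diagonal. Reading the off-diagonal entries as Dynkin edges (a single edge where a_ij = a_ji = -1; a double or triple edge where a_ij * a_ji = 2 or 3), the diagram is a chain of 2 nodes with a fork of two nodes at one end (D_4). One simple-root ordering that puts it in standard form is (alpha_3, alpha_4, alpha_1, alpha_2). So the algebra is type D_4, i.e. so(8).

D4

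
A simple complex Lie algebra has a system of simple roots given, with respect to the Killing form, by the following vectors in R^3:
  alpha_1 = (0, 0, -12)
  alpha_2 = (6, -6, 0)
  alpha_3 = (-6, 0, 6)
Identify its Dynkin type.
Compute the Cartan integers a_ij = 2(alpha_i, alpha_j)/(alpha_j, alpha_j); the resulting 3x3 Cartan matrix is
[[2, 0, -2], [0, 2, -1], [-1, -1, 2]].
The roots have two lengths (squared-length ratio 2:1); the short ones are alpha_{2,3}. The associated Dynkin diagram is a chain of 3 nodes with a double edge at one end; the terminal node there is the unique long simple root (C_3), so the type is C_3 (the algebra sp(6)).

C_3 (sp(6))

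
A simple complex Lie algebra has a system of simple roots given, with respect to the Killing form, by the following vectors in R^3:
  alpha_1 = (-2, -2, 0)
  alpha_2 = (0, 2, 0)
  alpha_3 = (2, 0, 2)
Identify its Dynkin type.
type B_3

Compute the Cartan integers a_ij = 2(alpha_i, alpha_j)/(alpha_j, alpha_j); the resulting 3x3 Cartan matrix is
[[2, -2, -1], [-1, 2, 0], [-1, 0, 2]].
The roots have two lengths (squared-length ratio 2:1); the short ones are alpha_{2}. The associated Dynkin diagram is a chain of 3 nodes with a double edge at one end; the terminal node there is the unique short simple root (B_3), so the type is B_3 (the algebra so(7)).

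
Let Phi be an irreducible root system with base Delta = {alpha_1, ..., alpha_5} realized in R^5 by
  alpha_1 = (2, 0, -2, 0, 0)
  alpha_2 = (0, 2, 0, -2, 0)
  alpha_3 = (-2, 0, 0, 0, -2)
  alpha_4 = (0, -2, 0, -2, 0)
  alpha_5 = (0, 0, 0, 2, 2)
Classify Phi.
Compute the Cartan integers a_ij = 2(alpha_i, alpha_j)/(alpha_j, alpha_j); the resulting 5x5 Cartan matrix is
[[2, 0, -1, 0, 0], [0, 2, 0, 0, -1], [-1, 0, 2, 0, -1], [0, 0, 0, 2, -1], [0, -1, -1, -1, 2]].
All simple roots have the same length, so the diagram is simply laced. The associated Dynkin diagram is a chain of 3 nodes with a fork of two nodes at one end (D_5), so the type is D_5 (the algebra so(10)).

D_5 (so(10))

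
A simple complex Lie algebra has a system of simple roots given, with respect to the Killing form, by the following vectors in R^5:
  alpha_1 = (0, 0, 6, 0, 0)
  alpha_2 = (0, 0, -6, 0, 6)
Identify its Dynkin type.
B_2

Compute the Cartan integers a_ij = 2(alpha_i, alpha_j)/(alpha_j, alpha_j); the resulting 2x2 Cartan matrix is
[[2, -1], [-2, 2]].
The roots have two lengths (squared-length ratio 2:1); the short ones are alpha_{1}. The associated Dynkin diagram is a chain of 2 nodes with a double edge at one end; the terminal node there is the unique short simple root (B_2), so the type is B_2 (the algebra so(5)).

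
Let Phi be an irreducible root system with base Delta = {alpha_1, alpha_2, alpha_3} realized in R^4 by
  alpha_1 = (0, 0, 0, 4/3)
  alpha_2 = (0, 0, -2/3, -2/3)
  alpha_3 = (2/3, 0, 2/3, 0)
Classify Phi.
C_3

Compute the Cartan integers a_ij = 2(alpha_i, alpha_j)/(alpha_j, alpha_j); the resulting 3x3 Cartan matrix is
[[2, -2, 0], [-1, 2, -1], [0, -1, 2]].
The roots have two lengths (squared-length ratio 2:1); the short ones are alpha_{2,3}. The associated Dynkin diagram is a chain of 3 nodes with a double edge at one end; the terminal node there is the unique long simple root (C_3), so the type is C_3 (the algebra sp(6)).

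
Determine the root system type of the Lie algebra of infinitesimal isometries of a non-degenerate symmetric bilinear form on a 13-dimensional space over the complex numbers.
B_6 (so(13))

This is so(13) with 13 odd, which has dimension 13(13-1)/2 = 78 and rank (13-1)/2 = 6. In the classification of classical Lie algebras, the orthogonal algebra so(2n+1) in an odd number of variables has type B_n; here n = 6, so the Dynkin diagram is a chain of 6 nodes with a double edge at one end; the terminal node there is the unique short simple root (B_6). Hence the type is B_6.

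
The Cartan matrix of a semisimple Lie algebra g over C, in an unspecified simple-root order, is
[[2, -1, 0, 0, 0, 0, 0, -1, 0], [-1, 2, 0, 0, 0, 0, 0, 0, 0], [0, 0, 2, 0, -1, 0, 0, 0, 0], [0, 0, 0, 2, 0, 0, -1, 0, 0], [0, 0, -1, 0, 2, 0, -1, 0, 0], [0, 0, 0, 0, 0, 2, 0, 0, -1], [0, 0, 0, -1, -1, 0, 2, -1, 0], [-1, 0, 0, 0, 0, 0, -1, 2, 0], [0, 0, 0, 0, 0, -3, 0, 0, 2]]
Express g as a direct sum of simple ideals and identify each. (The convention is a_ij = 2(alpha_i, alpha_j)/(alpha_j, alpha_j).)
The diagram associated to this matrix has two connected components: the simple roots {alpha_1, alpha_2, alpha_3, alpha_4, alpha_5, alpha_7, alpha_8} form a chain of 6 nodes with one extra node attached to the third node from one end (E_7), and {alpha_6, alpha_9} form two nodes joined by a triple edge (G_2). A semisimple Lie algebra decomposes uniquely as the direct sum of simple ideals, one per connected component of its Dynkin diagram, so g ≅ E_7 ⊕ G_2 (dimension 133 + 14 = 147).

E_7 ⊕ G_2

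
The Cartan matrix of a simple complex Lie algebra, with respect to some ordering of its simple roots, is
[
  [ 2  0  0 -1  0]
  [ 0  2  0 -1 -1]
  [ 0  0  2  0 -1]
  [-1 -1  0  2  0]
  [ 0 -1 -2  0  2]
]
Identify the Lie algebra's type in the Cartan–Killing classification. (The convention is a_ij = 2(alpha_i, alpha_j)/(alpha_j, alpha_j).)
type B_5

The matrix has rank 5 with 2's on the diagonal. Reading the off-diagonal entries as Dynkin edges (a single edge where a_ij = a_ji = -1; a double or triple edge where a_ij * a_ji = 2 or 3), the diagram is a chain of 5 nodes with a double edge at one end; the terminal node there is the unique short simple root (B_5). One simple-root ordering that puts it in standard form is (alpha_1, alpha_4, alpha_2, alpha_5, alpha_3). So the algebra is type B_5, i.e. so(11).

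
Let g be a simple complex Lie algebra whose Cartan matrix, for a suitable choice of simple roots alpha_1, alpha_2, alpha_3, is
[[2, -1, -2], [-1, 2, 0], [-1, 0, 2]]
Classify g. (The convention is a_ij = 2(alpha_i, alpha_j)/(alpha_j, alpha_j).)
B_3 (so(7))

The matrix has rank 3 with 2's on the diagonal. Reading the off-diagonal entries as Dynkin edges (a single edge where a_ij = a_ji = -1; a double or triple edge where a_ij * a_ji = 2 or 3), the diagram is a chain of 3 nodes with a double edge at one end; the terminal node there is the unique short simple root (B_3). One simple-root ordering that puts it in standard form is (alpha_2, alpha_1, alpha_3). So the algebra is type B_3, i.e. so(7).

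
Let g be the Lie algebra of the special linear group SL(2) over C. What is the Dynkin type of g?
This is sl(2), which has dimension 2^2 - 1 = 3 and rank 2 - 1 = 1 (a Cartan subalgebra is the diagonal traceless matrices). In the classification of classical Lie algebras, the special linear algebra sl(n+1) has type A_n; here n = 1, so the Dynkin diagram is a chain of 1 nodes with single edges (A_1). Hence the type is A_1.

A_1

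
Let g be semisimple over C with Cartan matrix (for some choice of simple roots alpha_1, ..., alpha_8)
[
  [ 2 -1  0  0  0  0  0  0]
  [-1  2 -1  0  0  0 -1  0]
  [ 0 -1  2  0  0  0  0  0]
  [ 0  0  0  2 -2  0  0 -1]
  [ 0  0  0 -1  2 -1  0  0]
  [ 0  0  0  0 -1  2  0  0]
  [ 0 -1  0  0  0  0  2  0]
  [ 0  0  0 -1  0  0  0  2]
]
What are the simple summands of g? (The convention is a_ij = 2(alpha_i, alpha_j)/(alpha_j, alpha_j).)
The diagram associated to this matrix has two connected components: the simple roots {alpha_1, alpha_2, alpha_3, alpha_7} form a chain of 2 nodes with a fork of two nodes at one end (D_4), and {alpha_4, alpha_5, alpha_6, alpha_8} form a chain of 4 nodes with a double edge between the middle two (F_4). A semisimple Lie algebra decomposes uniquely as the direct sum of simple ideals, one per connected component of its Dynkin diagram, so g ≅ D_4 ⊕ F_4 (dimension 28 + 52 = 80).

D_4 (so(8)) ⊕ F_4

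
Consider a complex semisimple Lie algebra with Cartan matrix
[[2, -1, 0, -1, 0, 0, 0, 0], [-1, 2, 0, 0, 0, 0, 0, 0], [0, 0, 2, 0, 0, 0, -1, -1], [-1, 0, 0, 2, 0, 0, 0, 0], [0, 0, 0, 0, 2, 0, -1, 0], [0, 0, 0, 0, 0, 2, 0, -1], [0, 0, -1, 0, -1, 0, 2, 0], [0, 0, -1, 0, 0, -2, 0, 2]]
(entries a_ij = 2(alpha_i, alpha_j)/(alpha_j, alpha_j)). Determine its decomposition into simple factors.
type A_3 + type B_5

The diagram associated to this matrix has two connected components: the simple roots {alpha_1, alpha_2, alpha_4} form a chain of 3 nodes with single edges (A_3), and {alpha_3, alpha_5, alpha_6, alpha_7, alpha_8} form a chain of 5 nodes with a double edge at one end; the terminal node there is the unique short simple root (B_5). A semisimple Lie algebra decomposes uniquely as the direct sum of simple ideals, one per connected component of its Dynkin diagram, so g ≅ A_3 ⊕ B_5 (dimension 15 + 55 = 70).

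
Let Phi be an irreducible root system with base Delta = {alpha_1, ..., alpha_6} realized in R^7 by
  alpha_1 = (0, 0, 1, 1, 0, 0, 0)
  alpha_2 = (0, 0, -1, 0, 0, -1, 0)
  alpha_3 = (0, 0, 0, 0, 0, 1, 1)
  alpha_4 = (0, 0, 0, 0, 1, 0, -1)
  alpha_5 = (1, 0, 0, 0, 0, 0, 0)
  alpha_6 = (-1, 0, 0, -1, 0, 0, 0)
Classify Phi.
Compute the Cartan integers a_ij = 2(alpha_i, alpha_j)/(alpha_j, alpha_j); the resulting 6x6 Cartan matrix is
[[2, -1, 0, 0, 0, -1], [-1, 2, -1, 0, 0, 0], [0, -1, 2, -1, 0, 0], [0, 0, -1, 2, 0, 0], [0, 0, 0, 0, 2, -1], [-1, 0, 0, 0, -2, 2]].
The roots have two lengths (squared-length ratio 2:1); the short ones are alpha_{5}. The associated Dynkin diagram is a chain of 6 nodes with a double edge at one end; the terminal node there is the unique short simple root (B_6), so the type is B_6 (the algebra so(13)).

type B_6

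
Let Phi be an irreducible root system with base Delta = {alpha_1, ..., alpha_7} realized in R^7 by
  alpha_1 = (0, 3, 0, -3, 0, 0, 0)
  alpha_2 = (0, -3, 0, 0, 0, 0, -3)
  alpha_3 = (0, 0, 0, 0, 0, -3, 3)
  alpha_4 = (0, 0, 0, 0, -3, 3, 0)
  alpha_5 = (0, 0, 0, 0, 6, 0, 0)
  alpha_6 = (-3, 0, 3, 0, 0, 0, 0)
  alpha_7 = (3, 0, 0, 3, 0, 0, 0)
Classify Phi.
C7

Compute the Cartan integers a_ij = 2(alpha_i, alpha_j)/(alpha_j, alpha_j); the resulting 7x7 Cartan matrix is
[[2, -1, 0, 0, 0, 0, -1], [-1, 2, -1, 0, 0, 0, 0], [0, -1, 2, -1, 0, 0, 0], [0, 0, -1, 2, -1, 0, 0], [0, 0, 0, -2, 2, 0, 0], [0, 0, 0, 0, 0, 2, -1], [-1, 0, 0, 0, 0, -1, 2]].
The roots have two lengths (squared-length ratio 2:1); the short ones are alpha_{1,2,3,4,6,7}. The associated Dynkin diagram is a chain of 7 nodes with a double edge at one end; the terminal node there is the unique long simple root (C_7), so the type is C_7 (the algebra sp(14)).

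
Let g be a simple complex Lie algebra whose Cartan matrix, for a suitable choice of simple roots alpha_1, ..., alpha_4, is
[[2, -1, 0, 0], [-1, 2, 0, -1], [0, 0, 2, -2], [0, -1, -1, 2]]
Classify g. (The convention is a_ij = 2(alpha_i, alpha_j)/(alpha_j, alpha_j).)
C_4

The matrix has rank 4 with 2's on the diagonal. Reading the off-diagonal entries as Dynkin edges (a single edge where a_ij = a_ji = -1; a double or triple edge where a_ij * a_ji = 2 or 3), the diagram is a chain of 4 nodes with a double edge at one end; the terminal node there is the unique long simple root (C_4). One simple-root ordering that puts it in standard form is (alpha_1, alpha_2, alpha_4, alpha_3). So the algebra is type C_4, i.e. sp(8).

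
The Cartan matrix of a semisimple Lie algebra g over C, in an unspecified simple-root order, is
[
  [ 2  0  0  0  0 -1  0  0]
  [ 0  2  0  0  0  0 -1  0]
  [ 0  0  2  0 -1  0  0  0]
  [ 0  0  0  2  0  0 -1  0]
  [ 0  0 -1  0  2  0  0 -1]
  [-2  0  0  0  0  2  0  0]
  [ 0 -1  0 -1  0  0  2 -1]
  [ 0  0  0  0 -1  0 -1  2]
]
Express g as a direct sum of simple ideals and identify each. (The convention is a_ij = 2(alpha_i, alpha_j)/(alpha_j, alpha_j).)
B2 ⊕ D6

The diagram associated to this matrix has two connected components: the simple roots {alpha_1, alpha_6} form a chain of 2 nodes with a double edge at one end; the terminal node there is the unique short simple root (B_2), and {alpha_2, alpha_3, alpha_4, alpha_5, alpha_7, alpha_8} form a chain of 4 nodes with a fork of two nodes at one end (D_6). A semisimple Lie algebra decomposes uniquely as the direct sum of simple ideals, one per connected component of its Dynkin diagram, so g ≅ B_2 ⊕ D_6 (dimension 10 + 66 = 76).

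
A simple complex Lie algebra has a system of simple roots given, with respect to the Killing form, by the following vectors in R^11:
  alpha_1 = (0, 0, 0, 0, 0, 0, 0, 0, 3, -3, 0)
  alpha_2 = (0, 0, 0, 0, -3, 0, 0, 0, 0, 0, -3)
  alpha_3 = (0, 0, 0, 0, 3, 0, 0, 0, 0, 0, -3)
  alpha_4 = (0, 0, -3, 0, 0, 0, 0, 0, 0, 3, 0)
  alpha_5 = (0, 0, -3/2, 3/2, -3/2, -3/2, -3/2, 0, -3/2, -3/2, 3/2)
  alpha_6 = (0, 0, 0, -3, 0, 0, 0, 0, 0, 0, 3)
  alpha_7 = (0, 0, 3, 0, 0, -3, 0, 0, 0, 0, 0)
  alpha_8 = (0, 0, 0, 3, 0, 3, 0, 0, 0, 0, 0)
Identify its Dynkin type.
Compute the Cartan integers a_ij = 2(alpha_i, alpha_j)/(alpha_j, alpha_j); the resulting 8x8 Cartan matrix is
[[2, 0, 0, -1, 0, 0, 0, 0], [0, 2, 0, 0, 0, -1, 0, 0], [0, 0, 2, 0, -1, -1, 0, 0], [-1, 0, 0, 2, 0, 0, -1, 0], [0, 0, -1, 0, 2, 0, 0, 0], [0, -1, -1, 0, 0, 2, 0, -1], [0, 0, 0, -1, 0, 0, 2, -1], [0, 0, 0, 0, 0, -1, -1, 2]].
All simple roots have the same length, so the diagram is simply laced. The associated Dynkin diagram is a chain of 7 nodes with one extra node attached to the third node from one end (E_8), so the type is E_8.

E8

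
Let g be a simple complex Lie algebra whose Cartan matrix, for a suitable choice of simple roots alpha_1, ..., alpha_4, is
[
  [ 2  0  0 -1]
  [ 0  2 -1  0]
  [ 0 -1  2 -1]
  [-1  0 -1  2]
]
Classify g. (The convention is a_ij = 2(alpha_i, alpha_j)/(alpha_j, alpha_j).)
type A_4

The matrix has rank 4 with 2's on the diagonal. Reading the off-diagonal entries as Dynkin edges (a single edge where a_ij = a_ji = -1; a double or triple edge where a_ij * a_ji = 2 or 3), the diagram is a chain of 4 nodes with single edges (A_4). One simple-root ordering that puts it in standard form is (alpha_2, alpha_3, alpha_4, alpha_1). So the algebra is type A_4, i.e. sl(5).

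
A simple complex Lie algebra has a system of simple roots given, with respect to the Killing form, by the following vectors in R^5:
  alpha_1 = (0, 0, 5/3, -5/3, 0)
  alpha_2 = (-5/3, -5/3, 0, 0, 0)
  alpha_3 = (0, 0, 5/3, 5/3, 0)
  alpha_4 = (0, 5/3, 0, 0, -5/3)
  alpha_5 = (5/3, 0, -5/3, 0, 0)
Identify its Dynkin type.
Compute the Cartan integers a_ij = 2(alpha_i, alpha_j)/(alpha_j, alpha_j); the resulting 5x5 Cartan matrix is
[[2, 0, 0, 0, -1], [0, 2, 0, -1, -1], [0, 0, 2, 0, -1], [0, -1, 0, 2, 0], [-1, -1, -1, 0, 2]].
All simple roots have the same length, so the diagram is simply laced. The associated Dynkin diagram is a chain of 3 nodes with a fork of two nodes at one end (D_5), so the type is D_5 (the algebra so(10)).

D5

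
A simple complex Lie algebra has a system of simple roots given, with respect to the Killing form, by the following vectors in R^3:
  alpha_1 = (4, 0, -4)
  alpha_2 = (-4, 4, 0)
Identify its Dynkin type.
Compute the Cartan integers a_ij = 2(alpha_i, alpha_j)/(alpha_j, alpha_j); the resulting 2x2 Cartan matrix is
[[2, -1], [-1, 2]].
All simple roots have the same length, so the diagram is simply laced. The associated Dynkin diagram is a chain of 2 nodes with single edges (A_2), so the type is A_2 (the algebra sl(3)).

A_2 (sl(3))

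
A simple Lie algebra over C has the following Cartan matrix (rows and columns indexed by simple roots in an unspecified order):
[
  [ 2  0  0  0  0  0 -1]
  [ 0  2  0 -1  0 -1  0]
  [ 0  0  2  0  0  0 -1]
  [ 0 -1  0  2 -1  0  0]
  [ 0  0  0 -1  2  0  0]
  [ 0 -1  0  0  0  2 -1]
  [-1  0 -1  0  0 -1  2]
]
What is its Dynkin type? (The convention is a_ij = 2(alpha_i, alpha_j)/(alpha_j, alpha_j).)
The matrix has rank 7 with 2's on the diagonal. Reading the off-diagonal entries as Dynkin edges (a single edge where a_ij = a_ji = -1; a double or triple edge where a_ij * a_ji = 2 or 3), the diagram is a chain of 5 nodes with a fork of two nodes at one end (D_7). One simple-root ordering that puts it in standard form is (alpha_5, alpha_4, alpha_2, alpha_6, alpha_7, alpha_3, alpha_1). So the algebra is type D_7, i.e. so(14).

D_7 (so(14))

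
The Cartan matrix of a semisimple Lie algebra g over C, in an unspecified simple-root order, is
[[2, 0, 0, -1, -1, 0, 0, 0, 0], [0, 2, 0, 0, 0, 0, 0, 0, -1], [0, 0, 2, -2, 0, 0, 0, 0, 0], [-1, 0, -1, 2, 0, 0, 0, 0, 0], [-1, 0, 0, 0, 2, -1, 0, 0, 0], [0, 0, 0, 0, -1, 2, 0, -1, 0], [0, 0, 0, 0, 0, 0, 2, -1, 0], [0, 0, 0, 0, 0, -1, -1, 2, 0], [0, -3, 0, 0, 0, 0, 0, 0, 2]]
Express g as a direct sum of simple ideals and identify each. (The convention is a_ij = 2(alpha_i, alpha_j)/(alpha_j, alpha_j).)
The diagram associated to this matrix has two connected components: the simple roots {alpha_1, alpha_3, alpha_4, alpha_5, alpha_6, alpha_7, alpha_8} form a chain of 7 nodes with a double edge at one end; the terminal node there is the unique long simple root (C_7), and {alpha_2, alpha_9} form two nodes joined by a triple edge (G_2). A semisimple Lie algebra decomposes uniquely as the direct sum of simple ideals, one per connected component of its Dynkin diagram, so g ≅ C_7 ⊕ G_2 (dimension 105 + 14 = 119).

C7 ⊕ G2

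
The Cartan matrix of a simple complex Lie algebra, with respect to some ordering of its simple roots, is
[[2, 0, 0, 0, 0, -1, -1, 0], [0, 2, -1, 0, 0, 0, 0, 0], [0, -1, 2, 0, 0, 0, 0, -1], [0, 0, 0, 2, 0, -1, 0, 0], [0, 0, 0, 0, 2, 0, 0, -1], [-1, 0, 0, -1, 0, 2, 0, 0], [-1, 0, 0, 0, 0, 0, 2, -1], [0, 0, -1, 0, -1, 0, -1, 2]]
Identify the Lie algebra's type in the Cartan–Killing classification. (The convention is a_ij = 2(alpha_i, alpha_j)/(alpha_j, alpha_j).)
The matrix has rank 8 with 2's on the diagonal. Reading the off-diagonal entries as Dynkin edges (a single edge where a_ij = a_ji = -1; a double or triple edge where a_ij * a_ji = 2 or 3), the diagram is a chain of 7 nodes with one extra node attached to the third node from one end (E_8). One simple-root ordering that puts it in standard form is (alpha_2, alpha_5, alpha_3, alpha_8, alpha_7, alpha_1, alpha_6, alpha_4). So the algebra is type E_8.

E_8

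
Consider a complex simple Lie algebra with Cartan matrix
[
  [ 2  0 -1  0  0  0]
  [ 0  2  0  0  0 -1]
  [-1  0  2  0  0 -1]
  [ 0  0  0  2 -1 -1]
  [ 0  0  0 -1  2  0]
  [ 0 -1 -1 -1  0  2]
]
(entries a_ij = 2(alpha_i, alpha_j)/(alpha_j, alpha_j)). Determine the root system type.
The matrix has rank 6 with 2's on the diagonal. Reading the off-diagonal entries as Dynkin edges (a single edge where a_ij = a_ji = -1; a double or triple edge where a_ij * a_ji = 2 or 3), the diagram is a chain of 5 nodes with one extra node attached to the third node from one end (E_6). One simple-root ordering that puts it in standard form is (alpha_5, alpha_2, alpha_4, alpha_6, alpha_3, alpha_1). So the algebra is type E_6.

E_6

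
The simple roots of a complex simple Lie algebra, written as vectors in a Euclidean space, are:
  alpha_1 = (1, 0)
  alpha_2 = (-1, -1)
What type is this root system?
B_2

Compute the Cartan integers a_ij = 2(alpha_i, alpha_j)/(alpha_j, alpha_j); the resulting 2x2 Cartan matrix is
[[2, -1], [-2, 2]].
The roots have two lengths (squared-length ratio 2:1); the short ones are alpha_{1}. The associated Dynkin diagram is a chain of 2 nodes with a double edge at one end; the terminal node there is the unique short simple root (B_2), so the type is B_2 (the algebra so(5)).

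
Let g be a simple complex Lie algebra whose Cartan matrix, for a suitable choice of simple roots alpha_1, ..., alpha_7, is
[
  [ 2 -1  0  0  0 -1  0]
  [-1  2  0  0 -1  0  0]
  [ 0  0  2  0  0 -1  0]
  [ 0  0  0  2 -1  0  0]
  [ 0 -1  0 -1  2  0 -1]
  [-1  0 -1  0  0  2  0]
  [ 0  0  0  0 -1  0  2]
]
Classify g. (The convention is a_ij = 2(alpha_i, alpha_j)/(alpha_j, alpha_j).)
The matrix has rank 7 with 2's on the diagonal. Reading the off-diagonal entries as Dynkin edges (a single edge where a_ij = a_ji = -1; a double or triple edge where a_ij * a_ji = 2 or 3), the diagram is a chain of 5 nodes with a fork of two nodes at one end (D_7). One simple-root ordering that puts it in standard form is (alpha_3, alpha_6, alpha_1, alpha_2, alpha_5, alpha_4, alpha_7). So the algebra is type D_7, i.e. so(14).

D_7 (so(14))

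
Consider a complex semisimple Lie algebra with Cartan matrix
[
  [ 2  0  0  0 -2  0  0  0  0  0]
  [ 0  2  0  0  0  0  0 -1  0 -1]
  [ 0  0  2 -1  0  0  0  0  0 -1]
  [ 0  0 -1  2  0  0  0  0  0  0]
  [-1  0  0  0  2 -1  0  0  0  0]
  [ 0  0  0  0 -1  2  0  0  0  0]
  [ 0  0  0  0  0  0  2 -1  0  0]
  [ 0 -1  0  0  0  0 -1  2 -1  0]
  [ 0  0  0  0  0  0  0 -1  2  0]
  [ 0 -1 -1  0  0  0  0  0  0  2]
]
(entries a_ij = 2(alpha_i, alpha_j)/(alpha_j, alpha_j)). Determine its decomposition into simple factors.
C3 ⊕ D7

The diagram associated to this matrix has two connected components: the simple roots {alpha_1, alpha_5, alpha_6} form a chain of 3 nodes with a double edge at one end; the terminal node there is the unique long simple root (C_3), and {alpha_2, alpha_3, alpha_4, alpha_7, alpha_8, alpha_9, alpha_10} form a chain of 5 nodes with a fork of two nodes at one end (D_7). A semisimple Lie algebra decomposes uniquely as the direct sum of simple ideals, one per connected component of its Dynkin diagram, so g ≅ C_3 ⊕ D_7 (dimension 21 + 91 = 112).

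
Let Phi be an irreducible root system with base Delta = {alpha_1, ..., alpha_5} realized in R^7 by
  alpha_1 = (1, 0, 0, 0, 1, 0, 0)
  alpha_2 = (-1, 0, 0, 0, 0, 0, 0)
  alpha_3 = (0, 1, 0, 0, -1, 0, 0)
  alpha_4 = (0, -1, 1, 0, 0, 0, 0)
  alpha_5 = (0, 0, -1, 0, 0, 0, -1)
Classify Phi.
Compute the Cartan integers a_ij = 2(alpha_i, alpha_j)/(alpha_j, alpha_j); the resulting 5x5 Cartan matrix is
[[2, -2, -1, 0, 0], [-1, 2, 0, 0, 0], [-1, 0, 2, -1, 0], [0, 0, -1, 2, -1], [0, 0, 0, -1, 2]].
The roots have two lengths (squared-length ratio 2:1); the short ones are alpha_{2}. The associated Dynkin diagram is a chain of 5 nodes with a double edge at one end; the terminal node there is the unique short simple root (B_5), so the type is B_5 (the algebra so(11)).

B_5 (so(11))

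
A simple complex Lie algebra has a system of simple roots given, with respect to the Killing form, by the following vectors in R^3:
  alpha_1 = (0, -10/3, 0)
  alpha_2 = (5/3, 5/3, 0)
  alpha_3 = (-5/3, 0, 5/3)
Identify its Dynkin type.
Compute the Cartan integers a_ij = 2(alpha_i, alpha_j)/(alpha_j, alpha_j); the resulting 3x3 Cartan matrix is
[[2, -2, 0], [-1, 2, -1], [0, -1, 2]].
The roots have two lengths (squared-length ratio 2:1); the short ones are alpha_{2,3}. The associated Dynkin diagram is a chain of 3 nodes with a double edge at one end; the terminal node there is the unique long simple root (C_3), so the type is C_3 (the algebra sp(6)).

C_3 (sp(6))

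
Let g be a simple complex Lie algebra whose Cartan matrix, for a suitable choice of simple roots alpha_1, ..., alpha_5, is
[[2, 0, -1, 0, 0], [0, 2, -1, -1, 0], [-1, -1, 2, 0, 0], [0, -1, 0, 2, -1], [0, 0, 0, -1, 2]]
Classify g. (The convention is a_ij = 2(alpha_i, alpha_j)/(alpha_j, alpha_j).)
The matrix has rank 5 with 2's on the diagonal. Reading the off-diagonal entries as Dynkin edges (a single edge where a_ij = a_ji = -1; a double or triple edge where a_ij * a_ji = 2 or 3), the diagram is a chain of 5 nodes with single edges (A_5). One simple-root ordering that puts it in standard form is (alpha_1, alpha_3, alpha_2, alpha_4, alpha_5). So the algebra is type A_5, i.e. sl(6).

A_5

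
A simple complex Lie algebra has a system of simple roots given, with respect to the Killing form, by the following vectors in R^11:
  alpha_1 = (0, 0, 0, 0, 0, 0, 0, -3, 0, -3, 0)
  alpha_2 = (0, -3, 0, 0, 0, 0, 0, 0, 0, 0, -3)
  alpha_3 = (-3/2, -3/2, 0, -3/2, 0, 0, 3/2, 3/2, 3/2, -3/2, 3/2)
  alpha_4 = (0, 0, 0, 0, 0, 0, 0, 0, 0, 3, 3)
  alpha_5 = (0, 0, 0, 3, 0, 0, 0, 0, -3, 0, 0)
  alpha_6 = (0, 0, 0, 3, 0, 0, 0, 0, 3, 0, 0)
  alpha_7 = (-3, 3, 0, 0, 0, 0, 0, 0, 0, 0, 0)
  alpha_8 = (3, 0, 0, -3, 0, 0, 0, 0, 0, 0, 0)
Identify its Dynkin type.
E8

Compute the Cartan integers a_ij = 2(alpha_i, alpha_j)/(alpha_j, alpha_j); the resulting 8x8 Cartan matrix is
[[2, 0, 0, -1, 0, 0, 0, 0], [0, 2, 0, -1, 0, 0, -1, 0], [0, 0, 2, 0, -1, 0, 0, 0], [-1, -1, 0, 2, 0, 0, 0, 0], [0, 0, -1, 0, 2, 0, 0, -1], [0, 0, 0, 0, 0, 2, 0, -1], [0, -1, 0, 0, 0, 0, 2, -1], [0, 0, 0, 0, -1, -1, -1, 2]].
All simple roots have the same length, so the diagram is simply laced. The associated Dynkin diagram is a chain of 7 nodes with one extra node attached to the third node from one end (E_8), so the type is E_8.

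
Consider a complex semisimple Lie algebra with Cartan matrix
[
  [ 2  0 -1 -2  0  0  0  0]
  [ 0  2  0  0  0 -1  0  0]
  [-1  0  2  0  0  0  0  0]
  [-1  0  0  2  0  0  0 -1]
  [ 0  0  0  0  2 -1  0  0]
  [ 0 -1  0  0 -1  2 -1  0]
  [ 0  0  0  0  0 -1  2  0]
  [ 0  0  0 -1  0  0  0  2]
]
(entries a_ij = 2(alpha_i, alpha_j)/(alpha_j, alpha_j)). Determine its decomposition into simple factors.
The diagram associated to this matrix has two connected components: the simple roots {alpha_2, alpha_5, alpha_6, alpha_7} form a chain of 2 nodes with a fork of two nodes at one end (D_4), and {alpha_1, alpha_3, alpha_4, alpha_8} form a chain of 4 nodes with a double edge between the middle two (F_4). A semisimple Lie algebra decomposes uniquely as the direct sum of simple ideals, one per connected component of its Dynkin diagram, so g ≅ D_4 ⊕ F_4 (dimension 28 + 52 = 80).

D4 ⊕ F4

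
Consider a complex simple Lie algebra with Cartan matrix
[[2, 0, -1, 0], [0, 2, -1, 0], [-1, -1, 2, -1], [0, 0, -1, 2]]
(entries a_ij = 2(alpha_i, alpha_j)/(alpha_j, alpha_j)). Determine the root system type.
D_4 (so(8))

The matrix has rank 4 with 2's on the diagonal. Reading the off-diagonal entries as Dynkin edges (a single edge where a_ij = a_ji = -1; a double or triple edge where a_ij * a_ji = 2 or 3), the diagram is a chain of 2 nodes with a fork of two nodes at one end (D_4). One simple-root ordering that puts it in standard form is (alpha_1, alpha_3, alpha_2, alpha_4). So the algebra is type D_4, i.e. so(8).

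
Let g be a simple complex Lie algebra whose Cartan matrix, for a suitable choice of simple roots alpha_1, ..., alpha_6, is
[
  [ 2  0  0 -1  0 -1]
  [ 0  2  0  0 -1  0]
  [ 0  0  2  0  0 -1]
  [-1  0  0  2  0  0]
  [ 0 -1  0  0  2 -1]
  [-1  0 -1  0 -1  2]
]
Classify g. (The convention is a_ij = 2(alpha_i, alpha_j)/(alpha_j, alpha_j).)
The matrix has rank 6 with 2's on the diagonal. Reading the off-diagonal entries as Dynkin edges (a single edge where a_ij = a_ji = -1; a double or triple edge where a_ij * a_ji = 2 or 3), the diagram is a chain of 5 nodes with one extra node attached to the third node from one end (E_6). One simple-root ordering that puts it in standard form is (alpha_2, alpha_3, alpha_5, alpha_6, alpha_1, alpha_4). So the algebra is type E_6.

type E_6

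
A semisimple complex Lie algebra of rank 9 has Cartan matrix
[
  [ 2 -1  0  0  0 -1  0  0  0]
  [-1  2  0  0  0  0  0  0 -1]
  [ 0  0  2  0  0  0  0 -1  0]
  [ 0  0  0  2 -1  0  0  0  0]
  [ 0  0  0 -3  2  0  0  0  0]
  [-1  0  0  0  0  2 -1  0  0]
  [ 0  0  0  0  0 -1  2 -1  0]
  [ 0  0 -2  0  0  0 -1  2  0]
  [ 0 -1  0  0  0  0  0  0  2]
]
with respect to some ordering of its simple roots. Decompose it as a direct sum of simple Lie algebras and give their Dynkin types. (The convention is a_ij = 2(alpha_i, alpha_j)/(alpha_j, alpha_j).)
B_7 (so(15)) + G_2

The diagram associated to this matrix has two connected components: the simple roots {alpha_1, alpha_2, alpha_3, alpha_6, alpha_7, alpha_8, alpha_9} form a chain of 7 nodes with a double edge at one end; the terminal node there is the unique short simple root (B_7), and {alpha_4, alpha_5} form two nodes joined by a triple edge (G_2). A semisimple Lie algebra decomposes uniquely as the direct sum of simple ideals, one per connected component of its Dynkin diagram, so g ≅ B_7 ⊕ G_2 (dimension 105 + 14 = 119).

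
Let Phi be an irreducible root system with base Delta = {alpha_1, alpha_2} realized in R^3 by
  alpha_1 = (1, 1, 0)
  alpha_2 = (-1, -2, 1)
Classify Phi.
Compute the Cartan integers a_ij = 2(alpha_i, alpha_j)/(alpha_j, alpha_j); the resulting 2x2 Cartan matrix is
[[2, -1], [-3, 2]].
The roots have two lengths (squared-length ratio 3:1); the short ones are alpha_{1}. The associated Dynkin diagram is two nodes joined by a triple edge (G_2), so the type is G_2.

type G_2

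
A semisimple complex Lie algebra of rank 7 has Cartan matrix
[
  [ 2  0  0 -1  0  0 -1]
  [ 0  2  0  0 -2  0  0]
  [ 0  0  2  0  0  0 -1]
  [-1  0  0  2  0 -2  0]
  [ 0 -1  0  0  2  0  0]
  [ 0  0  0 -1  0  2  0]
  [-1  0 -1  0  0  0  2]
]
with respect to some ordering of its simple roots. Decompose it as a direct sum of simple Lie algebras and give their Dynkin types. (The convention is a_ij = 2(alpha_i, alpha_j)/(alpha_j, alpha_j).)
B_2 (so(5)) + B_5 (so(11))

The diagram associated to this matrix has two connected components: the simple roots {alpha_2, alpha_5} form a chain of 2 nodes with a double edge at one end; the terminal node there is the unique short simple root (B_2), and {alpha_1, alpha_3, alpha_4, alpha_6, alpha_7} form a chain of 5 nodes with a double edge at one end; the terminal node there is the unique short simple root (B_5). A semisimple Lie algebra decomposes uniquely as the direct sum of simple ideals, one per connected component of its Dynkin diagram, so g ≅ B_2 ⊕ B_5 (dimension 10 + 55 = 65).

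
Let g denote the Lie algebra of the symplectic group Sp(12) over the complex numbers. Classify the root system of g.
This is sp(12), which has dimension 12(12+1)/2 = 78 and rank 12/2 = 6. In the classification of classical Lie algebras, the symplectic algebra sp(2n) has type C_n; here n = 6, so the Dynkin diagram is a chain of 6 nodes with a double edge at one end; the terminal node there is the unique long simple root (C_6). Hence the type is C_6.

C_6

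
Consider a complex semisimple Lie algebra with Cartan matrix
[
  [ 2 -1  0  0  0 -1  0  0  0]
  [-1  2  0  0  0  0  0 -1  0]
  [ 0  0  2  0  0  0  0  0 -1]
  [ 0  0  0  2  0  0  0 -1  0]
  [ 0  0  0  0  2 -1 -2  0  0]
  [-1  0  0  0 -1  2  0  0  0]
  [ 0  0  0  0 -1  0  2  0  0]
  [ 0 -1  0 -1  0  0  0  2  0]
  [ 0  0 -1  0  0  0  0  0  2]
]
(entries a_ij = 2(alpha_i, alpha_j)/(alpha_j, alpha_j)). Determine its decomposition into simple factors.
A_2 (sl(3)) ⊕ B_7 (so(15))

The diagram associated to this matrix has two connected components: the simple roots {alpha_3, alpha_9} form a chain of 2 nodes with single edges (A_2), and {alpha_1, alpha_2, alpha_4, alpha_5, alpha_6, alpha_7, alpha_8} form a chain of 7 nodes with a double edge at one end; the terminal node there is the unique short simple root (B_7). A semisimple Lie algebra decomposes uniquely as the direct sum of simple ideals, one per connected component of its Dynkin diagram, so g ≅ A_2 ⊕ B_7 (dimension 8 + 105 = 113).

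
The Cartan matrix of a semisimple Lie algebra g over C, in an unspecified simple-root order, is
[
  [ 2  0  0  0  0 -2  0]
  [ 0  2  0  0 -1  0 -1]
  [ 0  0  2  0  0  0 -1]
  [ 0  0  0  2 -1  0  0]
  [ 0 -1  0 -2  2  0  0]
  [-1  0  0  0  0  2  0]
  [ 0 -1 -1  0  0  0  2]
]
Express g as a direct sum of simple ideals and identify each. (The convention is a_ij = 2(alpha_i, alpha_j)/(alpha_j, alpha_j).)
B_2 (so(5)) ⊕ B_5 (so(11))

The diagram associated to this matrix has two connected components: the simple roots {alpha_1, alpha_6} form a chain of 2 nodes with a double edge at one end; the terminal node there is the unique short simple root (B_2), and {alpha_2, alpha_3, alpha_4, alpha_5, alpha_7} form a chain of 5 nodes with a double edge at one end; the terminal node there is the unique short simple root (B_5). A semisimple Lie algebra decomposes uniquely as the direct sum of simple ideals, one per connected component of its Dynkin diagram, so g ≅ B_2 ⊕ B_5 (dimension 10 + 55 = 65).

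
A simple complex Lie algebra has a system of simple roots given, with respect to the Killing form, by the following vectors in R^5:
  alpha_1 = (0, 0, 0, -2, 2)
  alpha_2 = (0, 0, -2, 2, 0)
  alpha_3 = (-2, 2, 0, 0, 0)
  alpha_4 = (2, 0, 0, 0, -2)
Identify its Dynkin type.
type A_4

Compute the Cartan integers a_ij = 2(alpha_i, alpha_j)/(alpha_j, alpha_j); the resulting 4x4 Cartan matrix is
[[2, -1, 0, -1], [-1, 2, 0, 0], [0, 0, 2, -1], [-1, 0, -1, 2]].
All simple roots have the same length, so the diagram is simply laced. The associated Dynkin diagram is a chain of 4 nodes with single edges (A_4), so the type is A_4 (the algebra sl(5)).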